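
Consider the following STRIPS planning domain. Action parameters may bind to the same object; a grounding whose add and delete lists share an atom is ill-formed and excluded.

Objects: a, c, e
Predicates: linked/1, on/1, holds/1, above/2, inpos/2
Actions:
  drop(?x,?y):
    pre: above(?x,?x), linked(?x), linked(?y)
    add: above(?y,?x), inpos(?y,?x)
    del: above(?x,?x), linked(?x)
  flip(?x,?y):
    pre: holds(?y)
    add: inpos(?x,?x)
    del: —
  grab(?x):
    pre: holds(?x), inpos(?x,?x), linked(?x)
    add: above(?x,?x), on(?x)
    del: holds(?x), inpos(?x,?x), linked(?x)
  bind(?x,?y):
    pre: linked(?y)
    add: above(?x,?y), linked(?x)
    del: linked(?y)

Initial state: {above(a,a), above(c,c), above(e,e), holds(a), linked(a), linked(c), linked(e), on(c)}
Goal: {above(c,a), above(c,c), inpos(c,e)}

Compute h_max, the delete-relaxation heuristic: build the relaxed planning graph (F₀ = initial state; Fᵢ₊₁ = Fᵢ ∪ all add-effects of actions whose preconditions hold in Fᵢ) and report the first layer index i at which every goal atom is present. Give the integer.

F0 = init (8 atoms)
F1 = F0 ∪ {above(a,c), above(a,e), above(c,a), above(c,e), above(e,a), above(e,c), inpos(a,a), inpos(a,c), inpos(a,e), inpos(c,a), inpos(c,c), inpos(c,e), inpos(e,a), inpos(e,c), inpos(e,e)}  (23 atoms)
goal ⊆ F1  ⇒  h_max = 1

1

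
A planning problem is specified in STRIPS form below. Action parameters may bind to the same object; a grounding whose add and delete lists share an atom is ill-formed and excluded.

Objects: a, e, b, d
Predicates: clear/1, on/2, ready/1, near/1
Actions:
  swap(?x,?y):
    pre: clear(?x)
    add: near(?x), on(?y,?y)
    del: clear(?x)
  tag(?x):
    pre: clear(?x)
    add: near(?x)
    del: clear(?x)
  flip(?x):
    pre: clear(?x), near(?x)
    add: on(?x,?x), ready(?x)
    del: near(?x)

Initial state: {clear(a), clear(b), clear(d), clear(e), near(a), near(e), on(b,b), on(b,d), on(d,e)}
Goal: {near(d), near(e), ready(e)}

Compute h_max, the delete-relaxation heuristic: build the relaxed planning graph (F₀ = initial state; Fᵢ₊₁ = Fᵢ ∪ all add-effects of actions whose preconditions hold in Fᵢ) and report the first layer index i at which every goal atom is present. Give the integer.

1

F0 = init (9 atoms)
F1 = F0 ∪ {near(b), near(d), on(a,a), on(d,d), on(e,e), ready(a), ready(e)}  (16 atoms)
goal ⊆ F1  ⇒  h_max = 1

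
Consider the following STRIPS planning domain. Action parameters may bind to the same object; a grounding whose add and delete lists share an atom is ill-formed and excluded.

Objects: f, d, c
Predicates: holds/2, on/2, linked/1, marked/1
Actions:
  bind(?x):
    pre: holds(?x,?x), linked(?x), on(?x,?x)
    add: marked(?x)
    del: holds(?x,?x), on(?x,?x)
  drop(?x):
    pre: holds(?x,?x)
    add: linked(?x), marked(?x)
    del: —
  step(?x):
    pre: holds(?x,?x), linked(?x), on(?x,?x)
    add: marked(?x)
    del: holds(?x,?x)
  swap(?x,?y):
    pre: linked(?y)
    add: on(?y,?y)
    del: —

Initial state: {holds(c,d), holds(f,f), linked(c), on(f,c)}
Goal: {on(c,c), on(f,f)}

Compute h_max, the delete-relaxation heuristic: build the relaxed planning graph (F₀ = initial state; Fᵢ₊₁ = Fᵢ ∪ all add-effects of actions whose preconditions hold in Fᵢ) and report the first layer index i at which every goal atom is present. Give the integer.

F0 = init (4 atoms)
F1 = F0 ∪ {linked(f), marked(f), on(c,c)}  (7 atoms)
F2 = F1 ∪ {on(f,f)}  (8 atoms)
goal ⊆ F2  ⇒  h_max = 2

2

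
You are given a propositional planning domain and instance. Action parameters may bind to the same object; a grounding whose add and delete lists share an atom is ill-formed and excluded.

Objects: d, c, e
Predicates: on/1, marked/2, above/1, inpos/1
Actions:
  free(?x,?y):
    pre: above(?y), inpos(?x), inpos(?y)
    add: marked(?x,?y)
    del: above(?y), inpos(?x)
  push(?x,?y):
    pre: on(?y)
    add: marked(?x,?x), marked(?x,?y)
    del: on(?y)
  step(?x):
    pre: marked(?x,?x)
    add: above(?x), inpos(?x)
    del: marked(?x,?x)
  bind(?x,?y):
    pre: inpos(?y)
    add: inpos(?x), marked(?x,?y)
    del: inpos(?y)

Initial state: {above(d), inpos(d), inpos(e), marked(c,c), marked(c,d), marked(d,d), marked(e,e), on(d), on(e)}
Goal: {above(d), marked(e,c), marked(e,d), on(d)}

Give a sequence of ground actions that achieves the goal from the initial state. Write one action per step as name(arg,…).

1. step(c)  →  {above(c), above(d), inpos(c), inpos(d), inpos(e), marked(c,d), marked(d,d), marked(e,e), on(d), on(e)}
2. free(e,c)  →  {above(d), inpos(c), inpos(d), marked(c,d), marked(d,d), marked(e,c), marked(e,e), on(d), on(e)}
3. bind(e,d)  →  {above(d), inpos(c), inpos(e), marked(c,d), marked(d,d), marked(e,c), marked(e,d), marked(e,e), on(d), on(e)}

step(c); free(e,c); bind(e,d)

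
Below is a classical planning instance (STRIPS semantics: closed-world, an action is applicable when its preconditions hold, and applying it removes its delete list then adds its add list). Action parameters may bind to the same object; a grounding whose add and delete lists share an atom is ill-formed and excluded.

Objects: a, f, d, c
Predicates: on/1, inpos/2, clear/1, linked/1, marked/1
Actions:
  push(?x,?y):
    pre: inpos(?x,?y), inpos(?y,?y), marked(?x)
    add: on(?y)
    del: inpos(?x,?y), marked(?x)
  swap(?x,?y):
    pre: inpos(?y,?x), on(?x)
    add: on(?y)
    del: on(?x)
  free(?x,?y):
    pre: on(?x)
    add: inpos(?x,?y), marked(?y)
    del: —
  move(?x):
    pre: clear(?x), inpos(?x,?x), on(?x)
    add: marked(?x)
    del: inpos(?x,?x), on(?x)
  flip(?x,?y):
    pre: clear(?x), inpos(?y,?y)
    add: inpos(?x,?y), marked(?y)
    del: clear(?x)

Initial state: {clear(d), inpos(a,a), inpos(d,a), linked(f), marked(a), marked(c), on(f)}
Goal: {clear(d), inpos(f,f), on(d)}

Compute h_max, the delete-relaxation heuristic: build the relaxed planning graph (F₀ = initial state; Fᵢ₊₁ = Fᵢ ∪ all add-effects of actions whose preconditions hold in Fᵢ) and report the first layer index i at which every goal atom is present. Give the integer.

2

F0 = init (7 atoms)
F1 = F0 ∪ {inpos(f,a), inpos(f,c), inpos(f,d), inpos(f,f), marked(d), marked(f), on(a)}  (14 atoms)
F2 = F1 ∪ {inpos(a,c), inpos(a,d), inpos(a,f), inpos(d,f), on(d)}  (19 atoms)
goal ⊆ F2  ⇒  h_max = 2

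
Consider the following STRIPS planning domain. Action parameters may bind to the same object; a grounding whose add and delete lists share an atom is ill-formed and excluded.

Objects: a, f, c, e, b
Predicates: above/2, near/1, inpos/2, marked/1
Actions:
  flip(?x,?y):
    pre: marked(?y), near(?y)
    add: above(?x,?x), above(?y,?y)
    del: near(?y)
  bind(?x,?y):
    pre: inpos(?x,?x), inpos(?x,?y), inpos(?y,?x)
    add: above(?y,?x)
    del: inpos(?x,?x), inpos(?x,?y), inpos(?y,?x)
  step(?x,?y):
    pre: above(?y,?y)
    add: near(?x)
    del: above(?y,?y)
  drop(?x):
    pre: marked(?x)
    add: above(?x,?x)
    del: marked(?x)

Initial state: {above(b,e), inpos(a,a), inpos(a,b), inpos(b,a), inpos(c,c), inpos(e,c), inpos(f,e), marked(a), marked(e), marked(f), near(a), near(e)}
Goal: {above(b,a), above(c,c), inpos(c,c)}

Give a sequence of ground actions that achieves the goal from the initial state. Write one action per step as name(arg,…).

flip(c,a); bind(a,b)

1. flip(c,a)  →  {above(a,a), above(b,e), above(c,c), inpos(a,a), inpos(a,b), inpos(b,a), inpos(c,c), inpos(e,c), inpos(f,e), marked(a), marked(e), marked(f), near(e)}
2. bind(a,b)  →  {above(a,a), above(b,a), above(b,e), above(c,c), inpos(c,c), inpos(e,c), inpos(f,e), marked(a), marked(e), marked(f), near(e)}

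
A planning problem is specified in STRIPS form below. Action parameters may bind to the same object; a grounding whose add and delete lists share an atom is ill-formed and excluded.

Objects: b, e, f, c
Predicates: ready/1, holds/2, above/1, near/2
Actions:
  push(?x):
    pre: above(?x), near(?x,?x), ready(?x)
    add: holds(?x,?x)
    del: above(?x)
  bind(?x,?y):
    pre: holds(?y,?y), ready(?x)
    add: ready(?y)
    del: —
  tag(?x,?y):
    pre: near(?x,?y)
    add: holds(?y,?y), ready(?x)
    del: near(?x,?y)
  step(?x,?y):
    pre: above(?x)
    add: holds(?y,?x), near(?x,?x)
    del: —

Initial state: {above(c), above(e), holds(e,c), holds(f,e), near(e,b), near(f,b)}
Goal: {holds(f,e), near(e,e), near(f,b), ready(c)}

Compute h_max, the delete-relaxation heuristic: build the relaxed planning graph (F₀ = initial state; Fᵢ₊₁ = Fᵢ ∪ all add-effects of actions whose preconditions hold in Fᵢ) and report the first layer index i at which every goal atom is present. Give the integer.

2

F0 = init (6 atoms)
F1 = F0 ∪ {holds(b,b), holds(b,c), holds(b,e), holds(c,c), holds(c,e), holds(e,e), holds(f,c), near(c,c), near(e,e), ready(e), ready(f)}  (17 atoms)
F2 = F1 ∪ {ready(b), ready(c)}  (19 atoms)
goal ⊆ F2  ⇒  h_max = 2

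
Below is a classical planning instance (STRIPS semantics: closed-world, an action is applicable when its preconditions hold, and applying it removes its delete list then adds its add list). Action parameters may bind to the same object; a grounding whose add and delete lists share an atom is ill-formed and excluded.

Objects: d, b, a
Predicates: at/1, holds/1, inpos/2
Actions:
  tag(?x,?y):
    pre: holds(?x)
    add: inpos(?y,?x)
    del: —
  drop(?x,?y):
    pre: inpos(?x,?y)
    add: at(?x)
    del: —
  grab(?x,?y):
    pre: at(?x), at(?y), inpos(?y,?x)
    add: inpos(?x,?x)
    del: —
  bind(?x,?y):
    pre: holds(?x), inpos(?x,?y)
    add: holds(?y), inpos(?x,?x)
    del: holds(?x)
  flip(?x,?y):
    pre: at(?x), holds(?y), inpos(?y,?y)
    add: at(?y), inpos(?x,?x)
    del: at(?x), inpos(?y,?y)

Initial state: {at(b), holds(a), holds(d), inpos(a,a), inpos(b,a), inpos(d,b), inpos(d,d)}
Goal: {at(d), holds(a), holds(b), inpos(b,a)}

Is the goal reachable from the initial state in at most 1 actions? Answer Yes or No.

No

1. drop(d,d)  →  {at(b), at(d), holds(a), holds(d), inpos(a,a), inpos(b,a), inpos(d,b), inpos(d,d)}
2. bind(d,b)  →  {at(b), at(d), holds(a), holds(b), inpos(a,a), inpos(b,a), inpos(d,b), inpos(d,d)}
optimal plan length = 2; 2 > 1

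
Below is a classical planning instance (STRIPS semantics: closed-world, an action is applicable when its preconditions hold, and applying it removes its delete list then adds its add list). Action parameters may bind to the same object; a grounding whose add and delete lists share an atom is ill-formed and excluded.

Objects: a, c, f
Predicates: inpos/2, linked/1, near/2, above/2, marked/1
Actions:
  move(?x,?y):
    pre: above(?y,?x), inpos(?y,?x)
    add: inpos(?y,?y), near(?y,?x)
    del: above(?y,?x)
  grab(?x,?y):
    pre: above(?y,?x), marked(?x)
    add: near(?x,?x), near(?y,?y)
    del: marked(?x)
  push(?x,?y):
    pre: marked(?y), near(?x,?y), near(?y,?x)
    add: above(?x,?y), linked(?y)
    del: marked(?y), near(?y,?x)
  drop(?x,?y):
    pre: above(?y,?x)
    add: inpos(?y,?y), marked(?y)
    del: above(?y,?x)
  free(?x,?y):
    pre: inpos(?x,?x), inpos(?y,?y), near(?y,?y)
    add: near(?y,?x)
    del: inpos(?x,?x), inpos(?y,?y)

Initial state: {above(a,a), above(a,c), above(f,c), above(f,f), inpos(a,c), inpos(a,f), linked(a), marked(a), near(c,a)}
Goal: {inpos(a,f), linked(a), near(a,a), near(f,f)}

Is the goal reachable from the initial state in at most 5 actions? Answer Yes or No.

1. grab(a,a)  →  {above(a,a), above(a,c), above(f,c), above(f,f), inpos(a,c), inpos(a,f), linked(a), near(a,a), near(c,a)}
2. drop(c,f)  →  {above(a,a), above(a,c), above(f,f), inpos(a,c), inpos(a,f), inpos(f,f), linked(a), marked(f), near(a,a), near(c,a)}
3. move(f,f)  →  {above(a,a), above(a,c), inpos(a,c), inpos(a,f), inpos(f,f), linked(a), marked(f), near(a,a), near(c,a), near(f,f)}
optimal plan length = 3; 3 ≤ 5

Yes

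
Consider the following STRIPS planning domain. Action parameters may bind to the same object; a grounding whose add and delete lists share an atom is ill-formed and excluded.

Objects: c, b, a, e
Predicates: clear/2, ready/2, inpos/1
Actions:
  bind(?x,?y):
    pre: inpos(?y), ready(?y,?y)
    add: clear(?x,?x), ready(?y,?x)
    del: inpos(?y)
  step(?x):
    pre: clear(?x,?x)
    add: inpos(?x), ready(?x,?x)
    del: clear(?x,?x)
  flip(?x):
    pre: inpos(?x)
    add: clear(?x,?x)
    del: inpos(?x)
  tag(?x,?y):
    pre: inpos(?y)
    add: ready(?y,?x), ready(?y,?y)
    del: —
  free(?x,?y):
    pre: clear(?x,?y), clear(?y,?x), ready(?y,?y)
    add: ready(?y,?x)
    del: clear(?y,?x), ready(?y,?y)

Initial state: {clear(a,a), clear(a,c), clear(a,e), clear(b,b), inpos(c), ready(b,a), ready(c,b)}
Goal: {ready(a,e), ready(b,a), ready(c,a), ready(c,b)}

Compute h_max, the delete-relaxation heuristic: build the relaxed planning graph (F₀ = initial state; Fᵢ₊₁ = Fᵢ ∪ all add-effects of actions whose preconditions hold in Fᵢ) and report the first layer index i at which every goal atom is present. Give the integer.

2

F0 = init (7 atoms)
F1 = F0 ∪ {clear(c,c), inpos(a), inpos(b), ready(a,a), ready(b,b), ready(c,a), ready(c,c), ready(c,e)}  (15 atoms)
F2 = F1 ∪ {clear(e,e), ready(a,b), ready(a,c), ready(a,e), ready(b,c), ready(b,e)}  (21 atoms)
goal ⊆ F2  ⇒  h_max = 2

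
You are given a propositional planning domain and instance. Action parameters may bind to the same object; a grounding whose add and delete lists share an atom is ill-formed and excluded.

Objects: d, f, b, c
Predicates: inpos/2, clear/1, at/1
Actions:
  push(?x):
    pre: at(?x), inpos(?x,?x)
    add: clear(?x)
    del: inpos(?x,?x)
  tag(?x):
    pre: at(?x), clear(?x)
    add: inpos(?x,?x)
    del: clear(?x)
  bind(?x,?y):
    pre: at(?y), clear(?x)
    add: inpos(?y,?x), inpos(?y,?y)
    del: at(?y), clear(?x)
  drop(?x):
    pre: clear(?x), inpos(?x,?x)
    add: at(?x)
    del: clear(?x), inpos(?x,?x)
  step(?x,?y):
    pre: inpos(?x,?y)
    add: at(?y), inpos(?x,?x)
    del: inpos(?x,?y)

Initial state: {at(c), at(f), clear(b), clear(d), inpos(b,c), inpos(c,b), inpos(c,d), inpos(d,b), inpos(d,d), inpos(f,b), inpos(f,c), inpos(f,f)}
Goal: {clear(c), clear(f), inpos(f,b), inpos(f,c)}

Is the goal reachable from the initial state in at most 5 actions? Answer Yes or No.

1. push(f)  →  {at(c), at(f), clear(b), clear(d), clear(f), inpos(b,c), inpos(c,b), inpos(c,d), inpos(d,b), inpos(d,d), inpos(f,b), inpos(f,c)}
2. step(c,d)  →  {at(c), at(d), at(f), clear(b), clear(d), clear(f), inpos(b,c), inpos(c,b), inpos(c,c), inpos(d,b), inpos(d,d), inpos(f,b), inpos(f,c)}
3. push(c)  →  {at(c), at(d), at(f), clear(b), clear(c), clear(d), clear(f), inpos(b,c), inpos(c,b), inpos(d,b), inpos(d,d), inpos(f,b), inpos(f,c)}
optimal plan length = 3; 3 ≤ 5

Yes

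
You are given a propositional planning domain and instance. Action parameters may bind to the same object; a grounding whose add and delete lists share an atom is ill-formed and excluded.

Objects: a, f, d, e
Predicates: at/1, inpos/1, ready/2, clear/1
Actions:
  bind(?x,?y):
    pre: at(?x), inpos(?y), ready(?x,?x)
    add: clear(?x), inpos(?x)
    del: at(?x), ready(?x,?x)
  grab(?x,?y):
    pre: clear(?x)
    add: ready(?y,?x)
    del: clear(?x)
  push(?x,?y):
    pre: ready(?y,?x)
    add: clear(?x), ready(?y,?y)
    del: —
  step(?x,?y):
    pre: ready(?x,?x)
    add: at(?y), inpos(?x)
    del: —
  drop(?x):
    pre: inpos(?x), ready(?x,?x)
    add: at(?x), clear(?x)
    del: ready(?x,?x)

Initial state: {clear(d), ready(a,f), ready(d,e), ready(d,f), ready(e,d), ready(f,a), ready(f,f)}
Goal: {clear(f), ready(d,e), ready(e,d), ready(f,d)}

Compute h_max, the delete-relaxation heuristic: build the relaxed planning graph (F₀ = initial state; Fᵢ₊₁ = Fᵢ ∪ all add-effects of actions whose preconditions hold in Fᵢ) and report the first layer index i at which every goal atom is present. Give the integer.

1

F0 = init (7 atoms)
F1 = F0 ∪ {at(a), at(d), at(e), at(f), clear(a), clear(e), clear(f), inpos(f), ready(a,a), ready(a,d), ready(d,d), ready(e,e), ready(f,d)}  (20 atoms)
goal ⊆ F1  ⇒  h_max = 1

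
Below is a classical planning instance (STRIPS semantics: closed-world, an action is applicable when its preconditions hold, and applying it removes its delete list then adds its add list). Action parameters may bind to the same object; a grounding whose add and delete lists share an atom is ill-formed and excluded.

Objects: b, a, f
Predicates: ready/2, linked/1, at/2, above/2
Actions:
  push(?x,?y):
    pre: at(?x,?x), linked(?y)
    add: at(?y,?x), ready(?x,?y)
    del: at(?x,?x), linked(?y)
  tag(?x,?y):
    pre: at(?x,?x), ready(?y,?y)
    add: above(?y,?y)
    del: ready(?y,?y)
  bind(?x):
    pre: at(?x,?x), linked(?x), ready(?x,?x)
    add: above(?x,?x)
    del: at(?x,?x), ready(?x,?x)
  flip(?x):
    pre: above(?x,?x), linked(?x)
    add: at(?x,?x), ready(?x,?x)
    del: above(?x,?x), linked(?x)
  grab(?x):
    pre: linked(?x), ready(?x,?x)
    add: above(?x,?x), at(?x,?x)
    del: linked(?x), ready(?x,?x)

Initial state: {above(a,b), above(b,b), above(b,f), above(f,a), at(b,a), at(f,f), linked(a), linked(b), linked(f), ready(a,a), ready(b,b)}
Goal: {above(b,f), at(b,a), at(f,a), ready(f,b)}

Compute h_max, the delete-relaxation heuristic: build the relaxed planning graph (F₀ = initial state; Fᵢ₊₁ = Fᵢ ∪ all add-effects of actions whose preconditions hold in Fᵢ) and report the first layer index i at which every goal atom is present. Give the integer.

F0 = init (11 atoms)
F1 = F0 ∪ {above(a,a), at(a,a), at(a,f), at(b,b), at(b,f), ready(f,a), ready(f,b)}  (18 atoms)
F2 = F1 ∪ {at(a,b), at(f,a), at(f,b), ready(a,b), ready(a,f), ready(b,a), ready(b,f)}  (25 atoms)
goal ⊆ F2  ⇒  h_max = 2

2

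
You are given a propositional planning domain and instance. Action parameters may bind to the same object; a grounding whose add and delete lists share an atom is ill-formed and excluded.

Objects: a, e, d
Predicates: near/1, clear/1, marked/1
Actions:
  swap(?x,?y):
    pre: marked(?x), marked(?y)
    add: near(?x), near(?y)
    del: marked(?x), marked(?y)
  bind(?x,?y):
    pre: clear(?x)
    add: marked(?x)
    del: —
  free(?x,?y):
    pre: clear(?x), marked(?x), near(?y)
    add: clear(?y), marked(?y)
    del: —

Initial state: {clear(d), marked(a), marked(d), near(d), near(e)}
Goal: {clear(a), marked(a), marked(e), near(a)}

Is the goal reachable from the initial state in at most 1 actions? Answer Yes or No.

1. swap(a,a)  →  {clear(d), marked(d), near(a), near(d), near(e)}
2. free(d,a)  →  {clear(a), clear(d), marked(a), marked(d), near(a), near(d), near(e)}
3. free(a,e)  →  {clear(a), clear(d), clear(e), marked(a), marked(d), marked(e), near(a), near(d), near(e)}
optimal plan length = 3; 3 > 1

No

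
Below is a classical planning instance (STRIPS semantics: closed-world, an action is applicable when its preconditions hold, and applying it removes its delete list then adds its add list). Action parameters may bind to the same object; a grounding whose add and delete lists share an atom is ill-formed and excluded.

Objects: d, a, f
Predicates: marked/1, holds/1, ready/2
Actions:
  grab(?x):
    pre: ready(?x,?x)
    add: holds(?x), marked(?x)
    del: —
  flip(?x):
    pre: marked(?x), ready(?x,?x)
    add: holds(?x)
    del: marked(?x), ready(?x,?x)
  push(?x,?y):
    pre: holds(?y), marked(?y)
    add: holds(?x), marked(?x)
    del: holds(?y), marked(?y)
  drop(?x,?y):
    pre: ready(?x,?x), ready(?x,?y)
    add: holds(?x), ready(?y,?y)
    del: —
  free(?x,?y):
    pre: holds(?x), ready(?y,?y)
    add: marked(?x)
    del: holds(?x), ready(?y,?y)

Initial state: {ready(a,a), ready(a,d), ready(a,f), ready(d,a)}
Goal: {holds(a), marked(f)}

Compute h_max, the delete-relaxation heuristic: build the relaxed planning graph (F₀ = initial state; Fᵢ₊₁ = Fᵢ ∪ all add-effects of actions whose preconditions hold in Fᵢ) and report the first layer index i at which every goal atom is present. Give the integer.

2

F0 = init (4 atoms)
F1 = F0 ∪ {holds(a), marked(a), ready(d,d), ready(f,f)}  (8 atoms)
F2 = F1 ∪ {holds(d), holds(f), marked(d), marked(f)}  (12 atoms)
goal ⊆ F2  ⇒  h_max = 2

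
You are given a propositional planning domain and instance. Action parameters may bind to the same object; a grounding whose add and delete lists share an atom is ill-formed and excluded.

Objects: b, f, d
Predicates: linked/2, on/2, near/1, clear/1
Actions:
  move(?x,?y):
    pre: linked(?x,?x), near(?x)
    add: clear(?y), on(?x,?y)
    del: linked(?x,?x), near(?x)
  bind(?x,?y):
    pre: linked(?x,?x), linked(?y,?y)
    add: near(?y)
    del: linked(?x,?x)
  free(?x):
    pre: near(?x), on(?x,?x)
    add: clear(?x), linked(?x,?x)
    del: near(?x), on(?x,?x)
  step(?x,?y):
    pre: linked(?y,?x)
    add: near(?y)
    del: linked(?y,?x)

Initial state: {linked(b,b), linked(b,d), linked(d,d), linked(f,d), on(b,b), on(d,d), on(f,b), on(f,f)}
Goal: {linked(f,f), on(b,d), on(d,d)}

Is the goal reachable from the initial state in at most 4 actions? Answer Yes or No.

1. bind(d,b)  →  {linked(b,b), linked(b,d), linked(f,d), near(b), on(b,b), on(d,d), on(f,b), on(f,f)}
2. move(b,d)  →  {clear(d), linked(b,d), linked(f,d), on(b,b), on(b,d), on(d,d), on(f,b), on(f,f)}
3. step(d,f)  →  {clear(d), linked(b,d), near(f), on(b,b), on(b,d), on(d,d), on(f,b), on(f,f)}
4. free(f)  →  {clear(d), clear(f), linked(b,d), linked(f,f), on(b,b), on(b,d), on(d,d), on(f,b)}
optimal plan length = 4; 4 ≤ 4

Yes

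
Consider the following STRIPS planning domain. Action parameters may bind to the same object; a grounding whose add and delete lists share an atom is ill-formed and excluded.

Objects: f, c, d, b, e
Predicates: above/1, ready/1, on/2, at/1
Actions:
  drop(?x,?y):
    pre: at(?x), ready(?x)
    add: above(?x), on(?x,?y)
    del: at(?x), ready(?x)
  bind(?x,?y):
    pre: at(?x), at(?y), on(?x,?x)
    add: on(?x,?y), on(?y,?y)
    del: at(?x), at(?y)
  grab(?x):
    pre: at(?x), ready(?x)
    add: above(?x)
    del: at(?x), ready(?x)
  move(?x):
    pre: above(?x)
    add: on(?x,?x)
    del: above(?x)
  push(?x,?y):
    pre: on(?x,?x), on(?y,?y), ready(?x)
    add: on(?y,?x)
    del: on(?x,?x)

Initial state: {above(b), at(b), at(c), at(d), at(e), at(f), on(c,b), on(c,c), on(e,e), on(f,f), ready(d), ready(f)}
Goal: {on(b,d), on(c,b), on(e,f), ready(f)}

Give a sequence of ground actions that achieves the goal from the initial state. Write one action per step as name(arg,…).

1. bind(e,f)  →  {above(b), at(b), at(c), at(d), on(c,b), on(c,c), on(e,e), on(e,f), on(f,f), ready(d), ready(f)}
2. move(b)  →  {at(b), at(c), at(d), on(b,b), on(c,b), on(c,c), on(e,e), on(e,f), on(f,f), ready(d), ready(f)}
3. bind(b,d)  →  {at(c), on(b,b), on(b,d), on(c,b), on(c,c), on(d,d), on(e,e), on(e,f), on(f,f), ready(d), ready(f)}

bind(e,f); move(b); bind(b,d)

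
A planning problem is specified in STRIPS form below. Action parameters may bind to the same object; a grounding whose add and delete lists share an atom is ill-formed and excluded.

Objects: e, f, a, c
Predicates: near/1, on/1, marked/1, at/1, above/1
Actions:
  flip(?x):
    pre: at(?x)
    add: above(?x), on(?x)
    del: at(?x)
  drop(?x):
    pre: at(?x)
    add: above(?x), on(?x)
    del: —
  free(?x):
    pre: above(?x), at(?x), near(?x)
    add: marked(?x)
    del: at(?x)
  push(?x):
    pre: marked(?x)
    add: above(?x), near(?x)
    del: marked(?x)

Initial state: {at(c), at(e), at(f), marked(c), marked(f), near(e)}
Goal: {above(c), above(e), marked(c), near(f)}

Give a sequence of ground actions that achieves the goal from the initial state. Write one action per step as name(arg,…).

1. flip(e)  →  {above(e), at(c), at(f), marked(c), marked(f), near(e), on(e)}
2. flip(c)  →  {above(c), above(e), at(f), marked(c), marked(f), near(e), on(c), on(e)}
3. push(f)  →  {above(c), above(e), above(f), at(f), marked(c), near(e), near(f), on(c), on(e)}

flip(e); flip(c); push(f)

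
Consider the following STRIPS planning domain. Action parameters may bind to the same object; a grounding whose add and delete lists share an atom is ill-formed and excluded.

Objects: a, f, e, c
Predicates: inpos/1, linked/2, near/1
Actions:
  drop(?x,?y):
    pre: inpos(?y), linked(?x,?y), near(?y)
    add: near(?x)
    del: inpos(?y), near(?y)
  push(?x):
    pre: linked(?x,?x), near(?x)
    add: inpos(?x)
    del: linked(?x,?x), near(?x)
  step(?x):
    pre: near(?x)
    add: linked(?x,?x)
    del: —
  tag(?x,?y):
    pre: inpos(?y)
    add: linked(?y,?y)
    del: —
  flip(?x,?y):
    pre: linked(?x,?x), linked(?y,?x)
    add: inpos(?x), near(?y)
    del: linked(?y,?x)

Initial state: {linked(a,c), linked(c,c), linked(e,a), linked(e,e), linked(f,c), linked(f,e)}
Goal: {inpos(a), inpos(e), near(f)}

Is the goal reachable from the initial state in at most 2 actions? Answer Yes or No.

No

1. flip(e,f)  →  {inpos(e), linked(a,c), linked(c,c), linked(e,a), linked(e,e), linked(f,c), near(f)}
2. flip(c,a)  →  {inpos(c), inpos(e), linked(c,c), linked(e,a), linked(e,e), linked(f,c), near(a), near(f)}
3. step(a)  →  {inpos(c), inpos(e), linked(a,a), linked(c,c), linked(e,a), linked(e,e), linked(f,c), near(a), near(f)}
4. push(a)  →  {inpos(a), inpos(c), inpos(e), linked(c,c), linked(e,a), linked(e,e), linked(f,c), near(f)}
optimal plan length = 4; 4 > 2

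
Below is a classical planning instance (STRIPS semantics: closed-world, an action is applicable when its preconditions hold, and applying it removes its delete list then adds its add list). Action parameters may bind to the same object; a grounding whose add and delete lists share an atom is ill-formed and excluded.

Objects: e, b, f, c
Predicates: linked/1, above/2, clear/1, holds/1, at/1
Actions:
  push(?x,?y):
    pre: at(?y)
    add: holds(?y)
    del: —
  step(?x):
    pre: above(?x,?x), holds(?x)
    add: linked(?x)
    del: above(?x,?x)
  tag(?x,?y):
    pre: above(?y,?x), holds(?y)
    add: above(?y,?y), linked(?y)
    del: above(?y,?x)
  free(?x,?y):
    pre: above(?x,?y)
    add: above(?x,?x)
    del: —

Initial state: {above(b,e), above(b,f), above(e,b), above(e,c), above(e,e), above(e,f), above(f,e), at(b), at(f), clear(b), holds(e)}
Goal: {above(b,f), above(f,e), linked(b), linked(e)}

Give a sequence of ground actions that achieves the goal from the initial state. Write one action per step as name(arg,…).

push(e,b); step(e); tag(e,b)

1. push(e,b)  →  {above(b,e), above(b,f), above(e,b), above(e,c), above(e,e), above(e,f), above(f,e), at(b), at(f), clear(b), holds(b), holds(e)}
2. step(e)  →  {above(b,e), above(b,f), above(e,b), above(e,c), above(e,f), above(f,e), at(b), at(f), clear(b), holds(b), holds(e), linked(e)}
3. tag(e,b)  →  {above(b,b), above(b,f), above(e,b), above(e,c), above(e,f), above(f,e), at(b), at(f), clear(b), holds(b), holds(e), linked(b), linked(e)}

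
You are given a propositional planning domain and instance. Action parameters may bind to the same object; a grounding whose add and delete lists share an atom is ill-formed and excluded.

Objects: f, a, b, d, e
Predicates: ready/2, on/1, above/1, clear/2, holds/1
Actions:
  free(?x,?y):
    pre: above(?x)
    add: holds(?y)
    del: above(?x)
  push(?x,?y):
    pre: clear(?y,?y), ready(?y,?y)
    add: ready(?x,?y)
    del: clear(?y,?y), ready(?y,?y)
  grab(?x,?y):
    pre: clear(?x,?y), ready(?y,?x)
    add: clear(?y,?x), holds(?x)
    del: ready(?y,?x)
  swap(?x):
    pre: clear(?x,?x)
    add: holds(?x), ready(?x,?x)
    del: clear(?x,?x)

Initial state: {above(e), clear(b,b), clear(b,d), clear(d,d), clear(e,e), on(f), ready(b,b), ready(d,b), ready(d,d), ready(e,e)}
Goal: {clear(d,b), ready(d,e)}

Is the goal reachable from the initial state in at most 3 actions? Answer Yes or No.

Yes

1. push(d,e)  →  {above(e), clear(b,b), clear(b,d), clear(d,d), on(f), ready(b,b), ready(d,b), ready(d,d), ready(d,e)}
2. grab(b,d)  →  {above(e), clear(b,b), clear(b,d), clear(d,b), clear(d,d), holds(b), on(f), ready(b,b), ready(d,d), ready(d,e)}
optimal plan length = 2; 2 ≤ 3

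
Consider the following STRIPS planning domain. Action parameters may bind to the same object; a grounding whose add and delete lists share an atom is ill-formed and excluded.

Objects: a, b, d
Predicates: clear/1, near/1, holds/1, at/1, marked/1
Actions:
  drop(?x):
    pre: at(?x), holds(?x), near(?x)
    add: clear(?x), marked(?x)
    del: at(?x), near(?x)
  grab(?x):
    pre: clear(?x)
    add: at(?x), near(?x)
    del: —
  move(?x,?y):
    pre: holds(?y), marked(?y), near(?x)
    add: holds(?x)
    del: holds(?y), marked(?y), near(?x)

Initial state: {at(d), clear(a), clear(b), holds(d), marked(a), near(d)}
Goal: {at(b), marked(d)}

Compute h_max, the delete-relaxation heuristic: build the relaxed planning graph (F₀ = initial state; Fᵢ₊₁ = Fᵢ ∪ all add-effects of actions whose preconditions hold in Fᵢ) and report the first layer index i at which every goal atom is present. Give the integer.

1

F0 = init (6 atoms)
F1 = F0 ∪ {at(a), at(b), clear(d), marked(d), near(a), near(b)}  (12 atoms)
goal ⊆ F1  ⇒  h_max = 1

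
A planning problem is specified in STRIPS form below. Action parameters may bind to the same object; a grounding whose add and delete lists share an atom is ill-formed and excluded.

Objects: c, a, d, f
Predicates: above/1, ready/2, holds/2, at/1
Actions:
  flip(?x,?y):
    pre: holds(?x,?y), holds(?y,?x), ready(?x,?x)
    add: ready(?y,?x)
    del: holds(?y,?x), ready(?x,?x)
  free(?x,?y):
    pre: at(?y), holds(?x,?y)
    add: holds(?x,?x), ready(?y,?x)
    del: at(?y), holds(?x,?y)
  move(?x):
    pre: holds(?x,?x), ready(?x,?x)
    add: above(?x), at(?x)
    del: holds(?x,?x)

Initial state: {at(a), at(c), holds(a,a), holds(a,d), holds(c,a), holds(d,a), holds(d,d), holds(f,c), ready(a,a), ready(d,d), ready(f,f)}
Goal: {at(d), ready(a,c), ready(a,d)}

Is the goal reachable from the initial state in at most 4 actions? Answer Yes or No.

1. free(c,a)  →  {at(c), holds(a,a), holds(a,d), holds(c,c), holds(d,a), holds(d,d), holds(f,c), ready(a,a), ready(a,c), ready(d,d), ready(f,f)}
2. move(d)  →  {above(d), at(c), at(d), holds(a,a), holds(a,d), holds(c,c), holds(d,a), holds(f,c), ready(a,a), ready(a,c), ready(d,d), ready(f,f)}
3. flip(d,a)  →  {above(d), at(c), at(d), holds(a,a), holds(c,c), holds(d,a), holds(f,c), ready(a,a), ready(a,c), ready(a,d), ready(f,f)}
optimal plan length = 3; 3 ≤ 4

Yes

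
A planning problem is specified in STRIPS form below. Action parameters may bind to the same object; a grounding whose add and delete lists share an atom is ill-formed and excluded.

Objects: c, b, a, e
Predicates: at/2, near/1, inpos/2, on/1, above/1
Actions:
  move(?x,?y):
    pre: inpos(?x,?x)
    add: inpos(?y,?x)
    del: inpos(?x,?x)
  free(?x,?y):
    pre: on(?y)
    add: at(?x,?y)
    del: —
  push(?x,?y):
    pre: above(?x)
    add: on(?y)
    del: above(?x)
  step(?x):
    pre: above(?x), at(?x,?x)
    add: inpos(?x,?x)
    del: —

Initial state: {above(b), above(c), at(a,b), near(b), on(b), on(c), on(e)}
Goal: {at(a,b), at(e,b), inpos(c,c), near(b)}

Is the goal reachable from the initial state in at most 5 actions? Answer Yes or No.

1. free(c,c)  →  {above(b), above(c), at(a,b), at(c,c), near(b), on(b), on(c), on(e)}
2. free(e,b)  →  {above(b), above(c), at(a,b), at(c,c), at(e,b), near(b), on(b), on(c), on(e)}
3. step(c)  →  {above(b), above(c), at(a,b), at(c,c), at(e,b), inpos(c,c), near(b), on(b), on(c), on(e)}
optimal plan length = 3; 3 ≤ 5

Yes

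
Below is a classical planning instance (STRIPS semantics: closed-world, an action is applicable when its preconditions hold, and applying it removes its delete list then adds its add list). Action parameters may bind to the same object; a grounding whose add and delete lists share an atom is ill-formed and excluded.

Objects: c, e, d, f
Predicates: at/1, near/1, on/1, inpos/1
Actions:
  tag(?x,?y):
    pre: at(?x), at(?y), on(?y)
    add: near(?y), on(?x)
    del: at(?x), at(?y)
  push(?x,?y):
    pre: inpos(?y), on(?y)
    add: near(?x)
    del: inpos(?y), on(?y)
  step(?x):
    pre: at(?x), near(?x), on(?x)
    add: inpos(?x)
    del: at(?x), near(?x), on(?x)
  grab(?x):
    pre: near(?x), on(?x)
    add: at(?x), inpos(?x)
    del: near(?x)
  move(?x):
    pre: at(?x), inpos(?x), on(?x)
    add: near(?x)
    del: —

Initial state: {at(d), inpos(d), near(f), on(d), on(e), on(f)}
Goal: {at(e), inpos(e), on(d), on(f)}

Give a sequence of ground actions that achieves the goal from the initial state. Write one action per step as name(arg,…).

push(e,d); grab(e); tag(d,e); grab(e)

1. push(e,d)  →  {at(d), near(e), near(f), on(e), on(f)}
2. grab(e)  →  {at(d), at(e), inpos(e), near(f), on(e), on(f)}
3. tag(d,e)  →  {inpos(e), near(e), near(f), on(d), on(e), on(f)}
4. grab(e)  →  {at(e), inpos(e), near(f), on(d), on(e), on(f)}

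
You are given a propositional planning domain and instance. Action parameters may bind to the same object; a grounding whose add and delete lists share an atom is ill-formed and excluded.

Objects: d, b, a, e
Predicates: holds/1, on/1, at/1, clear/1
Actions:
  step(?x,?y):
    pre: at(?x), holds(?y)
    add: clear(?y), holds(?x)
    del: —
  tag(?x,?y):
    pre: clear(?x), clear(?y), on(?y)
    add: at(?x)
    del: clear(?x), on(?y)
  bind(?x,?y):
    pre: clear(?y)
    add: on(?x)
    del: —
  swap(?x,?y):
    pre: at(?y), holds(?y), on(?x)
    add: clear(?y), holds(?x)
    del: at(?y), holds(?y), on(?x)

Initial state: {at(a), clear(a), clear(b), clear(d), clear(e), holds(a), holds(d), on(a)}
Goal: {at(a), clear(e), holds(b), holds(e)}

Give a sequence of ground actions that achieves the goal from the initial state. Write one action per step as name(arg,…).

tag(b,a); bind(d,d); tag(e,d); step(e,d); step(b,e)

1. tag(b,a)  →  {at(a), at(b), clear(a), clear(d), clear(e), holds(a), holds(d)}
2. bind(d,d)  →  {at(a), at(b), clear(a), clear(d), clear(e), holds(a), holds(d), on(d)}
3. tag(e,d)  →  {at(a), at(b), at(e), clear(a), clear(d), holds(a), holds(d)}
4. step(e,d)  →  {at(a), at(b), at(e), clear(a), clear(d), holds(a), holds(d), holds(e)}
5. step(b,e)  →  {at(a), at(b), at(e), clear(a), clear(d), clear(e), holds(a), holds(b), holds(d), holds(e)}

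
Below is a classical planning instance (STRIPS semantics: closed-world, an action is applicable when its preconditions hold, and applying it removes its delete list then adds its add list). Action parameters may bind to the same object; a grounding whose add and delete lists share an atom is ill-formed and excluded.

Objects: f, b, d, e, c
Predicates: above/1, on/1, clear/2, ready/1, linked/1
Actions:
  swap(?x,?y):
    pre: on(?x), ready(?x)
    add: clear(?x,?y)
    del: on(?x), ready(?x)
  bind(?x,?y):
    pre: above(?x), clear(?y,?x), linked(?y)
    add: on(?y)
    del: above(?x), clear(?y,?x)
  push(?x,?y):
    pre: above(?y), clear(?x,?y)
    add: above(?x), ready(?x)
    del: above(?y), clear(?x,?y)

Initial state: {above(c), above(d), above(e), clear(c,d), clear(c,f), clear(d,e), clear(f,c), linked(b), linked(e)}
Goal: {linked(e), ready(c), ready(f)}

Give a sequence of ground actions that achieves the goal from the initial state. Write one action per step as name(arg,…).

push(f,c); push(c,f)

1. push(f,c)  →  {above(d), above(e), above(f), clear(c,d), clear(c,f), clear(d,e), linked(b), linked(e), ready(f)}
2. push(c,f)  →  {above(c), above(d), above(e), clear(c,d), clear(d,e), linked(b), linked(e), ready(c), ready(f)}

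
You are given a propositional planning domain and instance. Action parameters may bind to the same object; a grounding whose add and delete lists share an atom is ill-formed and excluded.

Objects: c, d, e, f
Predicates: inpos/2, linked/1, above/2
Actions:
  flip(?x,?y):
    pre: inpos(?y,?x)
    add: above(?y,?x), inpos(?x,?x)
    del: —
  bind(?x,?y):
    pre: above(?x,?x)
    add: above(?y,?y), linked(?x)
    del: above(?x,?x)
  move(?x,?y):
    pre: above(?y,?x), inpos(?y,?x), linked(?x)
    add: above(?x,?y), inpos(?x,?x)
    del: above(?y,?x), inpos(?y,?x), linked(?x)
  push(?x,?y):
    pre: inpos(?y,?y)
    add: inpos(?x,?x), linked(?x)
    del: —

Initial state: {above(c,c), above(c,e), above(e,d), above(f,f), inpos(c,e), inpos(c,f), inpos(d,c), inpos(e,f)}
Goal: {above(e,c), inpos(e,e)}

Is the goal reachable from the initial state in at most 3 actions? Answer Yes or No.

Yes

1. flip(c,d)  →  {above(c,c), above(c,e), above(d,c), above(e,d), above(f,f), inpos(c,c), inpos(c,e), inpos(c,f), inpos(d,c), inpos(e,f)}
2. push(e,c)  →  {above(c,c), above(c,e), above(d,c), above(e,d), above(f,f), inpos(c,c), inpos(c,e), inpos(c,f), inpos(d,c), inpos(e,e), inpos(e,f), linked(e)}
3. move(e,c)  →  {above(c,c), above(d,c), above(e,c), above(e,d), above(f,f), inpos(c,c), inpos(c,f), inpos(d,c), inpos(e,e), inpos(e,f)}
optimal plan length = 3; 3 ≤ 3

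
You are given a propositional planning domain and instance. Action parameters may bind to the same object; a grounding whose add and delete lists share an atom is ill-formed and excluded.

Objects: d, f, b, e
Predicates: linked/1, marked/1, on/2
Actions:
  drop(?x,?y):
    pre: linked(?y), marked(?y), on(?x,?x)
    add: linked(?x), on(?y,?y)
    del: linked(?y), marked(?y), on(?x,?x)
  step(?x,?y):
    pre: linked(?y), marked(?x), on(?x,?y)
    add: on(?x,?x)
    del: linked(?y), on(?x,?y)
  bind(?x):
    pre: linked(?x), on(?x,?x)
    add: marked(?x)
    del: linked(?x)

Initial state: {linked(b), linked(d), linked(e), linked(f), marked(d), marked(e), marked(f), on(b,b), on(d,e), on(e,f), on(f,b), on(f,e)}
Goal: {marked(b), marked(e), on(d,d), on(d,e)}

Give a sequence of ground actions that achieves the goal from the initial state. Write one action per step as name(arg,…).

1. bind(b)  →  {linked(d), linked(e), linked(f), marked(b), marked(d), marked(e), marked(f), on(b,b), on(d,e), on(e,f), on(f,b), on(f,e)}
2. drop(b,d)  →  {linked(b), linked(e), linked(f), marked(b), marked(e), marked(f), on(d,d), on(d,e), on(e,f), on(f,b), on(f,e)}

bind(b); drop(b,d)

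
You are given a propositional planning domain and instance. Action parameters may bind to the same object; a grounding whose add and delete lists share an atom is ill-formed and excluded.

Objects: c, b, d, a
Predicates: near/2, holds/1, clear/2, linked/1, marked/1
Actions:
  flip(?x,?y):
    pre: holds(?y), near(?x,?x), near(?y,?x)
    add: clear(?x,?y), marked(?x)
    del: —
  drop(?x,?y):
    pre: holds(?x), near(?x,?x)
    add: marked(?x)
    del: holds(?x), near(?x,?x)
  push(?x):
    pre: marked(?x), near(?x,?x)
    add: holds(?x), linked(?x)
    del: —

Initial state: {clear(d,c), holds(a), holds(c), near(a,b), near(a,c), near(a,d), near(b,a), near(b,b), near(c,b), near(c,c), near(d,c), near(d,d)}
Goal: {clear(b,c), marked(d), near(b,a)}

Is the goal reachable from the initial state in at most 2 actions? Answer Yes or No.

1. flip(b,c)  →  {clear(b,c), clear(d,c), holds(a), holds(c), marked(b), near(a,b), near(a,c), near(a,d), near(b,a), near(b,b), near(c,b), near(c,c), near(d,c), near(d,d)}
2. flip(d,a)  →  {clear(b,c), clear(d,a), clear(d,c), holds(a), holds(c), marked(b), marked(d), near(a,b), near(a,c), near(a,d), near(b,a), near(b,b), near(c,b), near(c,c), near(d,c), near(d,d)}
optimal plan length = 2; 2 ≤ 2

Yes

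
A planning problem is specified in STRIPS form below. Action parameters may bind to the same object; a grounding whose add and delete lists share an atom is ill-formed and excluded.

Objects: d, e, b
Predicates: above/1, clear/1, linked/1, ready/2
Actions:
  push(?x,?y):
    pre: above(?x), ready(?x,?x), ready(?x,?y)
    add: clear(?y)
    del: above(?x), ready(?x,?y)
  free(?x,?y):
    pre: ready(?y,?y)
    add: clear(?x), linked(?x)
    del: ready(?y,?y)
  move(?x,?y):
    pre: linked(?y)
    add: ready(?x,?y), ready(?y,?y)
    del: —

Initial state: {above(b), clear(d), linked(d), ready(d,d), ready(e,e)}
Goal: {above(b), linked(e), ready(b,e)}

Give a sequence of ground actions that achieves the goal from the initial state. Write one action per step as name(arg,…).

free(e,d); move(b,e)

1. free(e,d)  →  {above(b), clear(d), clear(e), linked(d), linked(e), ready(e,e)}
2. move(b,e)  →  {above(b), clear(d), clear(e), linked(d), linked(e), ready(b,e), ready(e,e)}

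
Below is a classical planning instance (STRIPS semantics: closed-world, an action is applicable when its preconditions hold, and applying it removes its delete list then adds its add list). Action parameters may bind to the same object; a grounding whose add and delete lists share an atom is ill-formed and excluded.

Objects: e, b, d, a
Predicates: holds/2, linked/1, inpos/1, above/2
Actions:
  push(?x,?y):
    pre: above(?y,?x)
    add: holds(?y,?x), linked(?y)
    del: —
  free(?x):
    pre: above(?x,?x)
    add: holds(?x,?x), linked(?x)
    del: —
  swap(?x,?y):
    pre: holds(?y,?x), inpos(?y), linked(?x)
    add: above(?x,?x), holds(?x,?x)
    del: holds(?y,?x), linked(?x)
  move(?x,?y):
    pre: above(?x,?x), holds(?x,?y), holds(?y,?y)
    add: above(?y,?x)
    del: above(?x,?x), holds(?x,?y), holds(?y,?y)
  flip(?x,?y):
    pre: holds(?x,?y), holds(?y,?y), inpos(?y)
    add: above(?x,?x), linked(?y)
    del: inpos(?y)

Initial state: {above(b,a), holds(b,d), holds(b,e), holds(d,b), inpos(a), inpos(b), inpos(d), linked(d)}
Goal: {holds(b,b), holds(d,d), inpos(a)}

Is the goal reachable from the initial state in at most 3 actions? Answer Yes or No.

1. push(a,b)  →  {above(b,a), holds(b,a), holds(b,d), holds(b,e), holds(d,b), inpos(a), inpos(b), inpos(d), linked(b), linked(d)}
2. swap(b,d)  →  {above(b,a), above(b,b), holds(b,a), holds(b,b), holds(b,d), holds(b,e), inpos(a), inpos(b), inpos(d), linked(d)}
3. swap(d,b)  →  {above(b,a), above(b,b), above(d,d), holds(b,a), holds(b,b), holds(b,e), holds(d,d), inpos(a), inpos(b), inpos(d)}
optimal plan length = 3; 3 ≤ 3

Yes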